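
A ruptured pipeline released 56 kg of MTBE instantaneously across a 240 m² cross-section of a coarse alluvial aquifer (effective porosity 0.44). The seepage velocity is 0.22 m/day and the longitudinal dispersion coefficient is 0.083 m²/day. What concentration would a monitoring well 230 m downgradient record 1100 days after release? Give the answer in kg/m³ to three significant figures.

For an instantaneous plane source, C(x,t) = M/(n_e·A·√(4πDt)) · exp(−(x−vt)²/(4Dt)), with n_e·A the pore (flow) area.
Plume center vt = 0.22 × 1100 = 242 m, so the well at 230 m is 12 m upgradient of the peak.
√(4πDt) = 33.87 m, giving peak height M/(n_e·A·√(4πDt)) = 56/(0.44 × 240 × 33.87) = 0.01566 kg/m³.
(x−vt)²/(4Dt) = (-12)²/(4 × 0.083 × 1100) = 0.3943; exp(−0.3943) = 0.6742.
C = 0.01566 × 0.6742 = 0.0106 kg/m³.

0.0106 kg/m³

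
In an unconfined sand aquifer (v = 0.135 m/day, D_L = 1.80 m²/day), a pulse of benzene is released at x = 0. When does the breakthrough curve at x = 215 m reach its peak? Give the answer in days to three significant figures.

For the 1D instantaneous-source solution, setting ∂C/∂t = 0 at fixed x gives v²t² + 2Dt − x² = 0, so t = (√(D² + v²x²) − D)/v².
√(D² + v²x²) = √(1.80² + 0.135² × 215²) = 29.08; v² = 0.018225.
t = (29.08 − 1.80)/0.018225 = 1500 days (vs. the pure-advection estimate x/v = 1590 d).

1500 days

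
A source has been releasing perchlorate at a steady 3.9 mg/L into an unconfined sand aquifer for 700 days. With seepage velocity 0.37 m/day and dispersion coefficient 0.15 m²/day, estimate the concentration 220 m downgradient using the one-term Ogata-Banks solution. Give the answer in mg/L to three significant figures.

3.89 mg/L

For a continuous step input, C/C₀ ≈ ½·erfc((x−vt)/(2√(Dt))).
vt = 0.37 × 700 = 259 m and 2√(Dt) = 2√(0.15 × 700) = 20.49 m.
Argument (x−vt)/(2√(Dt)) = (220 − 259)/20.49 = -1.903; ½·erfc(-1.903) = 0.9964.
C = 3.9 × 0.9964 = 3.89 mg/L.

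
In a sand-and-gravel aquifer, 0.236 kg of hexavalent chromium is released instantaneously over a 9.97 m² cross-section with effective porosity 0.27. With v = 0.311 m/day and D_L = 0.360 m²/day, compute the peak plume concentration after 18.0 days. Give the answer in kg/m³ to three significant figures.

The peak of an instantaneous 1D plume sits at x = vt; there the Gaussian factor is 1 and C_max = M/(n_e·A·√(4πDt)), where n_e·A is the pore area the mass is dissolved in.
√(4πDt) = √(4π × 0.360 × 18.0) = 9.024 m, so C_max = 0.236/(0.27 × 9.97 × 9.024) = 0.00972 kg/m³.

0.00972 kg/m³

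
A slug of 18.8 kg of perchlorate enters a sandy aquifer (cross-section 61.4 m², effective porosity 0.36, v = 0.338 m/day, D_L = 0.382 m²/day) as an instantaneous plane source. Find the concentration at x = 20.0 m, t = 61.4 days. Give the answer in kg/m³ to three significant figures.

For an instantaneous plane source, C(x,t) = M/(n_e·A·√(4πDt)) · exp(−(x−vt)²/(4Dt)), with n_e·A the pore (flow) area.
Plume center vt = 0.338 × 61.4 = 20.7532 m, so the well at 20.0 m is 0.7532 m upgradient of the peak.
√(4πDt) = 17.17 m, giving peak height M/(n_e·A·√(4πDt)) = 18.8/(0.36 × 61.4 × 17.17) = 0.04954 kg/m³.
(x−vt)²/(4Dt) = (-0.7532)²/(4 × 0.382 × 61.4) = 0.006047; exp(−0.006047) = 0.9940.
C = 0.04954 × 0.9940 = 0.0492 kg/m³.

0.0492 kg/m³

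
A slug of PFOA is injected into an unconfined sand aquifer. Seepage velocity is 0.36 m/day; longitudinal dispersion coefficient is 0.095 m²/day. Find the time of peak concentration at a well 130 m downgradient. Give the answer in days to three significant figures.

360 days

For the 1D instantaneous-source solution, setting ∂C/∂t = 0 at fixed x gives v²t² + 2Dt − x² = 0, so t = (√(D² + v²x²) − D)/v².
√(D² + v²x²) = √(0.095² + 0.36² × 130²) = 46.80; v² = 0.1296.
t = (46.80 − 0.095)/0.1296 = 360 days (vs. the pure-advection estimate x/v = 361 d).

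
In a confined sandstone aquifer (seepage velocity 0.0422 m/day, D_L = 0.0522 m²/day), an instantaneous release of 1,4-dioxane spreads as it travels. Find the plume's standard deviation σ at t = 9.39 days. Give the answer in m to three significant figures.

Dispersive spreading gives a Gaussian with σ² = 2Dt; advection only shifts the center.
σ = √(2 × 0.0522 × 9.39) = 0.990 m.

0.990 m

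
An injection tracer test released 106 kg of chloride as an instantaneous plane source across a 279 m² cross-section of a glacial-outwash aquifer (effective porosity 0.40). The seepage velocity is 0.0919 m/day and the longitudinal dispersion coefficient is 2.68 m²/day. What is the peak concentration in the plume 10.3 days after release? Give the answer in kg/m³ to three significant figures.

The peak of an instantaneous 1D plume sits at x = vt; there the Gaussian factor is 1 and C_max = M/(n_e·A·√(4πDt)), where n_e·A is the pore area the mass is dissolved in.
√(4πDt) = √(4π × 2.68 × 10.3) = 18.62 m, so C_max = 106/(0.40 × 279 × 18.62) = 0.0510 kg/m³.

0.0510 kg/m³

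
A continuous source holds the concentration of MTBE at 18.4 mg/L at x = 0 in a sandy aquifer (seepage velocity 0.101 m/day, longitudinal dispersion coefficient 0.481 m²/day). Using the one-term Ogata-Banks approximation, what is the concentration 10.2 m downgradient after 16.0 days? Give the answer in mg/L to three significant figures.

0.264 mg/L

For a continuous step input, C/C₀ ≈ ½·erfc((x−vt)/(2√(Dt))).
vt = 0.101 × 16.0 = 1.616 m and 2√(Dt) = 2√(0.481 × 16.0) = 5.548 m.
Argument (x−vt)/(2√(Dt)) = (10.2 − 1.616)/5.548 = 1.547; ½·erfc(1.547) = 0.01434.
C = 18.4 × 0.01434 = 0.264 mg/L.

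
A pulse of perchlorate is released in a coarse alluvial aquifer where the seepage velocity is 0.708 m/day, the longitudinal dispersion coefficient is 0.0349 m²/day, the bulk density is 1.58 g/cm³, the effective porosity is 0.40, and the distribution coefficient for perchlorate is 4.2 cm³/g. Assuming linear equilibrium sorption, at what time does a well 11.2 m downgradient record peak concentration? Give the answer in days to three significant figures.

277 days

Retardation factor R = 1 + ρ_b·K_d/n = 1 + 1.58 × 4.2/0.40 = 17.59.
Sorption retards both mechanisms: v_R = v/R = 0.04025 m/day, D_R = D/R = 0.001984 m²/day.
Peak time from v_R²t² + 2D_R t − x² = 0: t = (√(D_R² + v_R²x²) − D_R)/v_R².
√(D_R² + v_R²x²) = √(0.001984² + 0.04025² × 11.2²) = 0.4508; v_R² = 0.001620.
t = (0.4508 − 0.001984)/0.001620 = 277 days.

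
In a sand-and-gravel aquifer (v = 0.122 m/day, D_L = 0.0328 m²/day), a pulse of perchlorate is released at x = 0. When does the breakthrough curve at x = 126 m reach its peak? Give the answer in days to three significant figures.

For the 1D instantaneous-source solution, setting ∂C/∂t = 0 at fixed x gives v²t² + 2Dt − x² = 0, so t = (√(D² + v²x²) − D)/v².
√(D² + v²x²) = √(0.0328² + 0.122² × 126²) = 15.37; v² = 0.014884.
t = (15.37 − 0.0328)/0.014884 = 1030 days (vs. the pure-advection estimate x/v = 1030 d).

1030 days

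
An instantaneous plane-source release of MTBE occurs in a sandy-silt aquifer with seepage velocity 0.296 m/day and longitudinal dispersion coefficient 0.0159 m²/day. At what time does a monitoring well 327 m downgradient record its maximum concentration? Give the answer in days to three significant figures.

For the 1D instantaneous-source solution, setting ∂C/∂t = 0 at fixed x gives v²t² + 2Dt − x² = 0, so t = (√(D² + v²x²) − D)/v².
√(D² + v²x²) = √(0.0159² + 0.296² × 327²) = 96.79; v² = 0.087616.
t = (96.79 − 0.0159)/0.087616 = 1100 days (vs. the pure-advection estimate x/v = 1100 d).

1100 days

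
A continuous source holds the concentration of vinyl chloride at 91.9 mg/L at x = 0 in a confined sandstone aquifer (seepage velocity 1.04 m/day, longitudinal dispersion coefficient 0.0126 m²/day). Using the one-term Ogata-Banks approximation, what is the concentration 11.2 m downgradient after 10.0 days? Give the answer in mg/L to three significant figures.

For a continuous step input, C/C₀ ≈ ½·erfc((x−vt)/(2√(Dt))).
vt = 1.04 × 10.0 = 10.4 m and 2√(Dt) = 2√(0.0126 × 10.0) = 0.7099 m.
Argument (x−vt)/(2√(Dt)) = (11.2 − 10.4)/0.7099 = 1.127; ½·erfc(1.127) = 0.05549.
C = 91.9 × 0.05549 = 5.10 mg/L.

5.10 mg/L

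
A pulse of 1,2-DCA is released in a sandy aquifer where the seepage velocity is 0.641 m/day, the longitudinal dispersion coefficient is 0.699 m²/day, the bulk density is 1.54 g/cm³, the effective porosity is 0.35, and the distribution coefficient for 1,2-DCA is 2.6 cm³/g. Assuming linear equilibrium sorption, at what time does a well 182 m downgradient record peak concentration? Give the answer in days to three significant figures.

Retardation factor R = 1 + ρ_b·K_d/n = 1 + 1.54 × 2.6/0.35 = 12.44.
Sorption retards both mechanisms: v_R = v/R = 0.05153 m/day, D_R = D/R = 0.05619 m²/day.
Peak time from v_R²t² + 2D_R t − x² = 0: t = (√(D_R² + v_R²x²) − D_R)/v_R².
√(D_R² + v_R²x²) = √(0.05619² + 0.05153² × 182²) = 9.379; v_R² = 0.002655.
t = (9.379 − 0.05619)/0.002655 = 3510 days.

3510 days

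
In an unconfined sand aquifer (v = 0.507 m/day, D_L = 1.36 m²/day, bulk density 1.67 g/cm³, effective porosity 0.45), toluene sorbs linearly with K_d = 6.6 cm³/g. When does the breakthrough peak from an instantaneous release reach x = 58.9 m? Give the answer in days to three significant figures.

Retardation factor R = 1 + ρ_b·K_d/n = 1 + 1.67 × 6.6/0.45 = 25.49.
Sorption retards both mechanisms: v_R = v/R = 0.01989 m/day, D_R = D/R = 0.05335 m²/day.
Peak time from v_R²t² + 2D_R t − x² = 0: t = (√(D_R² + v_R²x²) − D_R)/v_R².
√(D_R² + v_R²x²) = √(0.05335² + 0.01989² × 58.9²) = 1.173; v_R² = 0.0003956.
t = (1.173 − 0.05335)/0.0003956 = 2830 days.

2830 days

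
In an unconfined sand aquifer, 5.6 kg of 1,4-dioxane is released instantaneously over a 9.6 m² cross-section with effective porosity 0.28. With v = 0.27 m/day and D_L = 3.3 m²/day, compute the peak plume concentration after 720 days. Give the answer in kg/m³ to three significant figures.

The peak of an instantaneous 1D plume sits at x = vt; there the Gaussian factor is 1 and C_max = M/(n_e·A·√(4πDt)), where n_e·A is the pore area the mass is dissolved in.
√(4πDt) = √(4π × 3.3 × 720) = 172.8 m, so C_max = 5.6/(0.28 × 9.6 × 172.8) = 0.0121 kg/m³.

0.0121 kg/m³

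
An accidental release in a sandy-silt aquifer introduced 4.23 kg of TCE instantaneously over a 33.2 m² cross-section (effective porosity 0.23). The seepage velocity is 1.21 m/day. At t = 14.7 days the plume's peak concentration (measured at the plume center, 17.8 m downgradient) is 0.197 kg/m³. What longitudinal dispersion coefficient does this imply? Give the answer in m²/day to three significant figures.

At the plume center C_max = M/(n_e·A·√(4πDt)), so D = M²/(4πt·(n_e·A·C_max)²).
n_e·A·C_max = 0.23 × 33.2 × 0.197 = 1.504 kg/m.
D = 4.23²/(4π × 14.7 × 1.504²) = 0.0428 m²/day.

0.0428 m²/day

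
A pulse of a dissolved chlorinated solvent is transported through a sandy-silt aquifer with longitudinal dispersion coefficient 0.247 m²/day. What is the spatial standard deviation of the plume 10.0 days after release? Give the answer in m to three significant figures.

2.22 m

Dispersive spreading gives a Gaussian with σ² = 2Dt; advection only shifts the center.
σ = √(2 × 0.247 × 10.0) = 2.22 m.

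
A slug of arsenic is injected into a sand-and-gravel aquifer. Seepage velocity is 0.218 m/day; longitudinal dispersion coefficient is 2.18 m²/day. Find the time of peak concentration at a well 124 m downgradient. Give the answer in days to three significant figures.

For the 1D instantaneous-source solution, setting ∂C/∂t = 0 at fixed x gives v²t² + 2Dt − x² = 0, so t = (√(D² + v²x²) − D)/v².
√(D² + v²x²) = √(2.18² + 0.218² × 124²) = 27.12; v² = 0.047524.
t = (27.12 − 2.18)/0.047524 = 525 days (vs. the pure-advection estimate x/v = 569 d).

525 days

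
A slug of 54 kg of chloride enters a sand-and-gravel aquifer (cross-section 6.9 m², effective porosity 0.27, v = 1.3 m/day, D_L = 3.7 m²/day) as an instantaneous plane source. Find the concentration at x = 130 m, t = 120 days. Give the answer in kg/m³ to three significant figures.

For an instantaneous plane source, C(x,t) = M/(n_e·A·√(4πDt)) · exp(−(x−vt)²/(4Dt)), with n_e·A the pore (flow) area.
Plume center vt = 1.3 × 120 = 156 m, so the well at 130 m is 26 m upgradient of the peak.
√(4πDt) = 74.70 m, giving peak height M/(n_e·A·√(4πDt)) = 54/(0.27 × 6.9 × 74.70) = 0.3880 kg/m³.
(x−vt)²/(4Dt) = (-26)²/(4 × 3.7 × 120) = 0.3806; exp(−0.3806) = 0.6835.
C = 0.3880 × 0.6835 = 0.265 kg/m³.

0.265 kg/m³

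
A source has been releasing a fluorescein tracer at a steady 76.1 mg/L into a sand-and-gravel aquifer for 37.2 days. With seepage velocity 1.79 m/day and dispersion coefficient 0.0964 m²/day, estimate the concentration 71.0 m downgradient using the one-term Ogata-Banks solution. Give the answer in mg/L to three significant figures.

For a continuous step input, C/C₀ ≈ ½·erfc((x−vt)/(2√(Dt))).
vt = 1.79 × 37.2 = 66.588 m and 2√(Dt) = 2√(0.0964 × 37.2) = 3.787 m.
Argument (x−vt)/(2√(Dt)) = (71.0 − 66.588)/3.787 = 1.165; ½·erfc(1.165) = 0.04972.
C = 76.1 × 0.04972 = 3.78 mg/L.

3.78 mg/L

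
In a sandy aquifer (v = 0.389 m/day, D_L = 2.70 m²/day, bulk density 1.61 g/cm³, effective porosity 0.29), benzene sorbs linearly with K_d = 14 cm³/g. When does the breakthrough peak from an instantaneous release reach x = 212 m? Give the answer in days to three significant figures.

Retardation factor R = 1 + ρ_b·K_d/n = 1 + 1.61 × 14/0.29 = 78.72.
Sorption retards both mechanisms: v_R = v/R = 0.004942 m/day, D_R = D/R = 0.03430 m²/day.
Peak time from v_R²t² + 2D_R t − x² = 0: t = (√(D_R² + v_R²x²) − D_R)/v_R².
√(D_R² + v_R²x²) = √(0.03430² + 0.004942² × 212²) = 1.048; v_R² = 2.442e-05.
t = (1.048 − 0.03430)/2.442e-05 = 41500 days.

41500 days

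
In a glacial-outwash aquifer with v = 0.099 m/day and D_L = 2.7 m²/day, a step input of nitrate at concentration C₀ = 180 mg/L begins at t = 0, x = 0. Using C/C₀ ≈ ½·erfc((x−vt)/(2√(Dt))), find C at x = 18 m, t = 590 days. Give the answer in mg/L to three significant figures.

137 mg/L

For a continuous step input, C/C₀ ≈ ½·erfc((x−vt)/(2√(Dt))).
vt = 0.099 × 590 = 58.41 m and 2√(Dt) = 2√(2.7 × 590) = 79.82 m.
Argument (x−vt)/(2√(Dt)) = (18 − 58.41)/79.82 = -0.5063; ½·erfc(-0.5063) = 0.7630.
C = 180 × 0.7630 = 137 mg/L.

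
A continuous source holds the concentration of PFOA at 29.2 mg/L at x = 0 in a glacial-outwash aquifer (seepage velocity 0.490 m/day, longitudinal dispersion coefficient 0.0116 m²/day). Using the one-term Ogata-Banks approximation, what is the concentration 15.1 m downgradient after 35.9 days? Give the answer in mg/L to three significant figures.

For a continuous step input, C/C₀ ≈ ½·erfc((x−vt)/(2√(Dt))).
vt = 0.490 × 35.9 = 17.591 m and 2√(Dt) = 2√(0.0116 × 35.9) = 1.291 m.
Argument (x−vt)/(2√(Dt)) = (15.1 − 17.591)/1.291 = -1.930; ½·erfc(-1.930) = 0.9968.
C = 29.2 × 0.9968 = 29.1 mg/L.

29.1 mg/L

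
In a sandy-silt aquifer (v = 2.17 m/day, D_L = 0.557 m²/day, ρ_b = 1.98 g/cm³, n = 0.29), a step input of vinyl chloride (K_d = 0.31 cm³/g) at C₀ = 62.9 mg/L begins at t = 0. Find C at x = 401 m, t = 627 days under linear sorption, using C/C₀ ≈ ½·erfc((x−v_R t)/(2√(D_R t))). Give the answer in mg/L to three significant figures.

62.3 mg/L

Retardation factor R = 1 + ρ_b·K_d/n = 1 + 1.98 × 0.31/0.29 = 3.117.
Sorption retards both mechanisms: v_R = v/R = 0.6962 m/day, D_R = D/R = 0.1787 m²/day.
v_R·t = 0.6962 × 627 = 436.5174 m; 2√(D_R t) = 21.17 m; argument = (401 − 436.5174)/21.17 = -1.678.
C = C₀ × ½·erfc(-1.678) = 62.9 × 0.9912 = 62.3 mg/L.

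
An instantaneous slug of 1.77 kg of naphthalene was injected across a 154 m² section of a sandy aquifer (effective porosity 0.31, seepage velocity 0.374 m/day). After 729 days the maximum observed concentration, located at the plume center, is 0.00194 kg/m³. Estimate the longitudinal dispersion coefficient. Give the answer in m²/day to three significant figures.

0.0399 m²/day

At the plume center C_max = M/(n_e·A·√(4πDt)), so D = M²/(4πt·(n_e·A·C_max)²).
n_e·A·C_max = 0.31 × 154 × 0.00194 = 0.09262 kg/m.
D = 1.77²/(4π × 729 × 0.09262²) = 0.0399 m²/day.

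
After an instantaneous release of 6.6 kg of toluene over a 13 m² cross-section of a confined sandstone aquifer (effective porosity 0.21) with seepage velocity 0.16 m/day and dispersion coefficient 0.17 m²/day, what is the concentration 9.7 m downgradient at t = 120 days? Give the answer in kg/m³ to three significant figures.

0.0500 kg/m³

For an instantaneous plane source, C(x,t) = M/(n_e·A·√(4πDt)) · exp(−(x−vt)²/(4Dt)), with n_e·A the pore (flow) area.
Plume center vt = 0.16 × 120 = 19.2 m, so the well at 9.7 m is 9.5 m upgradient of the peak.
√(4πDt) = 16.01 m, giving peak height M/(n_e·A·√(4πDt)) = 6.6/(0.21 × 13 × 16.01) = 0.1510 kg/m³.
(x−vt)²/(4Dt) = (-9.5)²/(4 × 0.17 × 120) = 1.106; exp(−1.106) = 0.3309.
C = 0.1510 × 0.3309 = 0.0500 kg/m³.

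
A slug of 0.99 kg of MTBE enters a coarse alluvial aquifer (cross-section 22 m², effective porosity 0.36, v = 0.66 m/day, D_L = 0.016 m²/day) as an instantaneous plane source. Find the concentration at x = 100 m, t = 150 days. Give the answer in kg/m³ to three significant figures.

0.0205 kg/m³

For an instantaneous plane source, C(x,t) = M/(n_e·A·√(4πDt)) · exp(−(x−vt)²/(4Dt)), with n_e·A the pore (flow) area.
Plume center vt = 0.66 × 150 = 99 m, so the well at 100 m is 1 m downgradient of the peak.
√(4πDt) = 5.492 m, giving peak height M/(n_e·A·√(4πDt)) = 0.99/(0.36 × 22 × 5.492) = 0.02276 kg/m³.
(x−vt)²/(4Dt) = (1)²/(4 × 0.016 × 150) = 0.1042; exp(−0.1042) = 0.9010.
C = 0.02276 × 0.9010 = 0.0205 kg/m³.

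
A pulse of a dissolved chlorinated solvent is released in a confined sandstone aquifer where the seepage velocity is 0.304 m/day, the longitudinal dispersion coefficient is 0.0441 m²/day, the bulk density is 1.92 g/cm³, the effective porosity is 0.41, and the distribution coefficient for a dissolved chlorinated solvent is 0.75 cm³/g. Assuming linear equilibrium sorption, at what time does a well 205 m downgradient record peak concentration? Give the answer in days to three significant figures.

Retardation factor R = 1 + ρ_b·K_d/n = 1 + 1.92 × 0.75/0.41 = 4.512.
Sorption retards both mechanisms: v_R = v/R = 0.06738 m/day, D_R = D/R = 0.009774 m²/day.
Peak time from v_R²t² + 2D_R t − x² = 0: t = (√(D_R² + v_R²x²) − D_R)/v_R².
√(D_R² + v_R²x²) = √(0.009774² + 0.06738² × 205²) = 13.81; v_R² = 0.004540.
t = (13.81 − 0.009774)/0.004540 = 3040 days.

3040 days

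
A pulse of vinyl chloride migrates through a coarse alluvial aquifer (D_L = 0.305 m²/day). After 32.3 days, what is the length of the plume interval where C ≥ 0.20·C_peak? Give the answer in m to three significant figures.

15.9 m

The plume is Gaussian with σ = √(2Dt) = √(2 × 0.305 × 32.3) = 4.439 m.
C/C_peak = exp(−Δx²/(2σ²)) = 0.20 ⇒ Δx = σ·√(−2 ln 0.20) = 4.439 × 1.794 = 7.964 m.
Width = 2Δx = 15.9 m.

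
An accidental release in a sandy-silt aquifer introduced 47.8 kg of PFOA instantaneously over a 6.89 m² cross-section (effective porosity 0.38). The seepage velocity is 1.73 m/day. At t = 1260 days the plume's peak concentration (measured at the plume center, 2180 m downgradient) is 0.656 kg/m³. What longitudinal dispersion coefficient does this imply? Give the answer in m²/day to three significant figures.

0.0489 m²/day

At the plume center C_max = M/(n_e·A·√(4πDt)), so D = M²/(4πt·(n_e·A·C_max)²).
n_e·A·C_max = 0.38 × 6.89 × 0.656 = 1.718 kg/m.
D = 47.8²/(4π × 1260 × 1.718²) = 0.0489 m²/day.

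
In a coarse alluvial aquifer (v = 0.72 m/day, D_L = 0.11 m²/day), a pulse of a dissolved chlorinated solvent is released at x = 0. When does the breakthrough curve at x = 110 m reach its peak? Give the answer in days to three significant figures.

For the 1D instantaneous-source solution, setting ∂C/∂t = 0 at fixed x gives v²t² + 2Dt − x² = 0, so t = (√(D² + v²x²) − D)/v².
√(D² + v²x²) = √(0.11² + 0.72² × 110²) = 79.20; v² = 0.5184.
t = (79.20 − 0.11)/0.5184 = 153 days (vs. the pure-advection estimate x/v = 153 d).

153 days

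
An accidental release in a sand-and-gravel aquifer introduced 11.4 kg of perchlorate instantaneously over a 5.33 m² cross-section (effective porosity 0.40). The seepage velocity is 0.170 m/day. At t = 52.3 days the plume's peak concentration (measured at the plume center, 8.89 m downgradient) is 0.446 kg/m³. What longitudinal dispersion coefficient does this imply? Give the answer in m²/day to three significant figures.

0.219 m²/day

At the plume center C_max = M/(n_e·A·√(4πDt)), so D = M²/(4πt·(n_e·A·C_max)²).
n_e·A·C_max = 0.40 × 5.33 × 0.446 = 0.9509 kg/m.
D = 11.4²/(4π × 52.3 × 0.9509²) = 0.219 m²/day.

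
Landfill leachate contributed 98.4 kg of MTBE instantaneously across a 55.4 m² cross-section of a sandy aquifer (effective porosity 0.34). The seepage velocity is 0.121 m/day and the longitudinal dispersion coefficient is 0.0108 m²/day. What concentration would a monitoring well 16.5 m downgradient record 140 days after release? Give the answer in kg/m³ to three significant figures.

For an instantaneous plane source, C(x,t) = M/(n_e·A·√(4πDt)) · exp(−(x−vt)²/(4Dt)), with n_e·A the pore (flow) area.
Plume center vt = 0.121 × 140 = 16.94 m, so the well at 16.5 m is 0.44 m upgradient of the peak.
√(4πDt) = 4.359 m, giving peak height M/(n_e·A·√(4πDt)) = 98.4/(0.34 × 55.4 × 4.359) = 1.198 kg/m³.
(x−vt)²/(4Dt) = (-0.44)²/(4 × 0.0108 × 140) = 0.03201; exp(−0.03201) = 0.9685.
C = 1.198 × 0.9685 = 1.16 kg/m³.

1.16 kg/m³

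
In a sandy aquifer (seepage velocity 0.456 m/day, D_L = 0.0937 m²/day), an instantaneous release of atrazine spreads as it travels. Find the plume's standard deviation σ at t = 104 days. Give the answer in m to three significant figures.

Dispersive spreading gives a Gaussian with σ² = 2Dt; advection only shifts the center.
σ = √(2 × 0.0937 × 104) = 4.41 m.

4.41 m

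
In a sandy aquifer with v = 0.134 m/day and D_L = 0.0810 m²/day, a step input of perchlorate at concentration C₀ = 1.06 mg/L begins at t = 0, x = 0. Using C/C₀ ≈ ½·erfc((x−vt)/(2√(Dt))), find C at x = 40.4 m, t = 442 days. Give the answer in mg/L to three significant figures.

For a continuous step input, C/C₀ ≈ ½·erfc((x−vt)/(2√(Dt))).
vt = 0.134 × 442 = 59.228 m and 2√(Dt) = 2√(0.0810 × 442) = 11.97 m.
Argument (x−vt)/(2√(Dt)) = (40.4 − 59.228)/11.97 = -1.573; ½·erfc(-1.573) = 0.9869.
C = 1.06 × 0.9869 = 1.05 mg/L.

1.05 mg/L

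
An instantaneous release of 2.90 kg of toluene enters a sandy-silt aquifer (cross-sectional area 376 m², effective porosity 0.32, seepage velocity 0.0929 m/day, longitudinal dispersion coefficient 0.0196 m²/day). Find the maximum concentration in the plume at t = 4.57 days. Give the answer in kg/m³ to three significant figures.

0.0227 kg/m³

The peak of an instantaneous 1D plume sits at x = vt; there the Gaussian factor is 1 and C_max = M/(n_e·A·√(4πDt)), where n_e·A is the pore area the mass is dissolved in.
√(4πDt) = √(4π × 0.0196 × 4.57) = 1.061 m, so C_max = 2.90/(0.32 × 376 × 1.061) = 0.0227 kg/m³.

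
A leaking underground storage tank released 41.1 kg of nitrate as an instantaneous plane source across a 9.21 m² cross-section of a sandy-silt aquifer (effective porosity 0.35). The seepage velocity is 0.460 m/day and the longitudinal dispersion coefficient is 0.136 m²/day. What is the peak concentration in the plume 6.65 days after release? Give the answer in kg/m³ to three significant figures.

The peak of an instantaneous 1D plume sits at x = vt; there the Gaussian factor is 1 and C_max = M/(n_e·A·√(4πDt)), where n_e·A is the pore area the mass is dissolved in.
√(4πDt) = √(4π × 0.136 × 6.65) = 3.371 m, so C_max = 41.1/(0.35 × 9.21 × 3.371) = 3.78 kg/m³.

3.78 kg/m³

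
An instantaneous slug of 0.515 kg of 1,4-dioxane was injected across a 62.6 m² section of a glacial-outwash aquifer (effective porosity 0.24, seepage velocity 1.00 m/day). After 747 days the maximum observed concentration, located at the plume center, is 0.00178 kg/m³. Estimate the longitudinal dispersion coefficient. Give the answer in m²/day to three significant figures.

At the plume center C_max = M/(n_e·A·√(4πDt)), so D = M²/(4πt·(n_e·A·C_max)²).
n_e·A·C_max = 0.24 × 62.6 × 0.00178 = 0.02674 kg/m.
D = 0.515²/(4π × 747 × 0.02674²) = 0.0395 m²/day.

0.0395 m²/day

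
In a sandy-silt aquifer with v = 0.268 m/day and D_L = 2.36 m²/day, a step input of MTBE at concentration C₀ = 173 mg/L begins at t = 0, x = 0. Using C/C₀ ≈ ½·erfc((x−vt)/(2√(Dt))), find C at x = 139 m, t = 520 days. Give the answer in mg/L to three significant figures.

87.0 mg/L

For a continuous step input, C/C₀ ≈ ½·erfc((x−vt)/(2√(Dt))).
vt = 0.268 × 520 = 139.36 m and 2√(Dt) = 2√(2.36 × 520) = 70.06 m.
Argument (x−vt)/(2√(Dt)) = (139 − 139.36)/70.06 = -0.005138; ½·erfc(-0.005138) = 0.5029.
C = 173 × 0.5029 = 87.0 mg/L.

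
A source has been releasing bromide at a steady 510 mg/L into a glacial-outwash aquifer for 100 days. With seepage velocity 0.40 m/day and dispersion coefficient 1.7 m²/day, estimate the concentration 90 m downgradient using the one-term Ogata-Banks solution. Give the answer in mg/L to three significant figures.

For a continuous step input, C/C₀ ≈ ½·erfc((x−vt)/(2√(Dt))).
vt = 0.40 × 100 = 40 m and 2√(Dt) = 2√(1.7 × 100) = 26.08 m.
Argument (x−vt)/(2√(Dt)) = (90 − 40)/26.08 = 1.917; ½·erfc(1.917) = 0.003354.
C = 510 × 0.003354 = 1.71 mg/L.

1.71 mg/L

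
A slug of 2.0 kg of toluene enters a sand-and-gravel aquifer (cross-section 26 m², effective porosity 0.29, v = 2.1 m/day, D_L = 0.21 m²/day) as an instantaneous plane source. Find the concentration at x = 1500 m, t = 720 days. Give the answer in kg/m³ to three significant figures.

0.00480 kg/m³

For an instantaneous plane source, C(x,t) = M/(n_e·A·√(4πDt)) · exp(−(x−vt)²/(4Dt)), with n_e·A the pore (flow) area.
Plume center vt = 2.1 × 720 = 1512 m, so the well at 1500 m is 12 m upgradient of the peak.
√(4πDt) = 43.59 m, giving peak height M/(n_e·A·√(4πDt)) = 2.0/(0.29 × 26 × 43.59) = 0.006085 kg/m³.
(x−vt)²/(4Dt) = (-12)²/(4 × 0.21 × 720) = 0.2381; exp(−0.2381) = 0.7881.
C = 0.006085 × 0.7881 = 0.00480 kg/m³.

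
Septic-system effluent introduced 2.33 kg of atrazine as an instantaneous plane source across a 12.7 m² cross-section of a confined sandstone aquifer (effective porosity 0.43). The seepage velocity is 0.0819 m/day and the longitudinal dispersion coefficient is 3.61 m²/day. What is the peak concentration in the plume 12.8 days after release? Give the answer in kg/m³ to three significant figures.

0.0177 kg/m³

The peak of an instantaneous 1D plume sits at x = vt; there the Gaussian factor is 1 and C_max = M/(n_e·A·√(4πDt)), where n_e·A is the pore area the mass is dissolved in.
√(4πDt) = √(4π × 3.61 × 12.8) = 24.10 m, so C_max = 2.33/(0.43 × 12.7 × 24.10) = 0.0177 kg/m³.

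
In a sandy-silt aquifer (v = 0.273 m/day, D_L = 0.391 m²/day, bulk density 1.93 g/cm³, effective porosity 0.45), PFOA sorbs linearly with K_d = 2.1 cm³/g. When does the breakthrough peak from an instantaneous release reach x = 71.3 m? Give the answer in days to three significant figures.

Retardation factor R = 1 + ρ_b·K_d/n = 1 + 1.93 × 2.1/0.45 = 10.01.
Sorption retards both mechanisms: v_R = v/R = 0.02727 m/day, D_R = D/R = 0.03906 m²/day.
Peak time from v_R²t² + 2D_R t − x² = 0: t = (√(D_R² + v_R²x²) − D_R)/v_R².
√(D_R² + v_R²x²) = √(0.03906² + 0.02727² × 71.3²) = 1.945; v_R² = 0.0007437.
t = (1.945 − 0.03906)/0.0007437 = 2560 days.

2560 days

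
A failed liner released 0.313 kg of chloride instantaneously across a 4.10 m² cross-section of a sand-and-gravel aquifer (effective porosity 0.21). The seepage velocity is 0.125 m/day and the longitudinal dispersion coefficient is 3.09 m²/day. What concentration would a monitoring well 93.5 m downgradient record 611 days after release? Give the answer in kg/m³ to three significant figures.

For an instantaneous plane source, C(x,t) = M/(n_e·A·√(4πDt)) · exp(−(x−vt)²/(4Dt)), with n_e·A the pore (flow) area.
Plume center vt = 0.125 × 611 = 76.375 m, so the well at 93.5 m is 17.125 m downgradient of the peak.
√(4πDt) = 154.0 m, giving peak height M/(n_e·A·√(4πDt)) = 0.313/(0.21 × 4.10 × 154.0) = 0.002361 kg/m³.
(x−vt)²/(4Dt) = (17.125)²/(4 × 3.09 × 611) = 0.03883; exp(−0.03883) = 0.9619.
C = 0.002361 × 0.9619 = 0.00227 kg/m³.

0.00227 kg/m³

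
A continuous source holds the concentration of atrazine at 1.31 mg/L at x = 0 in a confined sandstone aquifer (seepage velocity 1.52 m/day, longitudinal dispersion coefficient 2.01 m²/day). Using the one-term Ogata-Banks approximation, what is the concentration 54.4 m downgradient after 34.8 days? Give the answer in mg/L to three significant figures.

For a continuous step input, C/C₀ ≈ ½·erfc((x−vt)/(2√(Dt))).
vt = 1.52 × 34.8 = 52.896 m and 2√(Dt) = 2√(2.01 × 34.8) = 16.73 m.
Argument (x−vt)/(2√(Dt)) = (54.4 − 52.896)/16.73 = 0.08990; ½·erfc(0.08990) = 0.4494.
C = 1.31 × 0.4494 = 0.589 mg/L.

0.589 mg/L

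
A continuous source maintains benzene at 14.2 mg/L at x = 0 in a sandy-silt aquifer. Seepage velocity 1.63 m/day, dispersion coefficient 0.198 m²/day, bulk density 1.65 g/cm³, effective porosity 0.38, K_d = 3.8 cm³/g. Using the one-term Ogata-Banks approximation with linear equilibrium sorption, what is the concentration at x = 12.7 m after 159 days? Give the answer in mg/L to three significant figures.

Retardation factor R = 1 + ρ_b·K_d/n = 1 + 1.65 × 3.8/0.38 = 17.50.
Sorption retards both mechanisms: v_R = v/R = 0.09314 m/day, D_R = D/R = 0.01131 m²/day.
v_R·t = 0.09314 × 159 = 14.80926 m; 2√(D_R t) = 2.682 m; argument = (12.7 − 14.80926)/2.682 = -0.7865.
C = C₀ × ½·erfc(-0.7865) = 14.2 × 0.8670 = 12.3 mg/L.

12.3 mg/L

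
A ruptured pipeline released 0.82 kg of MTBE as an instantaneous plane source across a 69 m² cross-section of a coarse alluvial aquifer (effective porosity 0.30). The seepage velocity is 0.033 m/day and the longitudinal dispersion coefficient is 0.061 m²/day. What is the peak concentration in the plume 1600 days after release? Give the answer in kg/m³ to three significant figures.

The peak of an instantaneous 1D plume sits at x = vt; there the Gaussian factor is 1 and C_max = M/(n_e·A·√(4πDt)), where n_e·A is the pore area the mass is dissolved in.
√(4πDt) = √(4π × 0.061 × 1600) = 35.02 m, so C_max = 0.82/(0.30 × 69 × 35.02) = 0.00113 kg/m³.

0.00113 kg/m³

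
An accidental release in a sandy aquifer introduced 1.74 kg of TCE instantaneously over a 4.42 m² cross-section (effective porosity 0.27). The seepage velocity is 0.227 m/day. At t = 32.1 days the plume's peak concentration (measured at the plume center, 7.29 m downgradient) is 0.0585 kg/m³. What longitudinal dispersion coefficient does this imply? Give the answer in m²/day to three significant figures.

1.54 m²/day

At the plume center C_max = M/(n_e·A·√(4πDt)), so D = M²/(4πt·(n_e·A·C_max)²).
n_e·A·C_max = 0.27 × 4.42 × 0.0585 = 0.06981 kg/m.
D = 1.74²/(4π × 32.1 × 0.06981²) = 1.54 m²/day.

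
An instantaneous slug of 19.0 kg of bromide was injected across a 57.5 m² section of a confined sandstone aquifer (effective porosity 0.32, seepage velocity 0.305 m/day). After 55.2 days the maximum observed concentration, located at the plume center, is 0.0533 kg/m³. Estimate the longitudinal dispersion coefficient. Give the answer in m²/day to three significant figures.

At the plume center C_max = M/(n_e·A·√(4πDt)), so D = M²/(4πt·(n_e·A·C_max)²).
n_e·A·C_max = 0.32 × 57.5 × 0.0533 = 0.9807 kg/m.
D = 19.0²/(4π × 55.2 × 0.9807²) = 0.541 m²/day.

0.541 m²/day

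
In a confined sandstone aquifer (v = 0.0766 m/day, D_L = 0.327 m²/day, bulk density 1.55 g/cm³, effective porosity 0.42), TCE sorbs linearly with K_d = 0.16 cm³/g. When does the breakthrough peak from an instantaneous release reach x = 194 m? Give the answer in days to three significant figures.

3940 days

Retardation factor R = 1 + ρ_b·K_d/n = 1 + 1.55 × 0.16/0.42 = 1.590.
Sorption retards both mechanisms: v_R = v/R = 0.04818 m/day, D_R = D/R = 0.2057 m²/day.
Peak time from v_R²t² + 2D_R t − x² = 0: t = (√(D_R² + v_R²x²) − D_R)/v_R².
√(D_R² + v_R²x²) = √(0.2057² + 0.04818² × 194²) = 9.349; v_R² = 0.002321.
t = (9.349 − 0.2057)/0.002321 = 3940 days.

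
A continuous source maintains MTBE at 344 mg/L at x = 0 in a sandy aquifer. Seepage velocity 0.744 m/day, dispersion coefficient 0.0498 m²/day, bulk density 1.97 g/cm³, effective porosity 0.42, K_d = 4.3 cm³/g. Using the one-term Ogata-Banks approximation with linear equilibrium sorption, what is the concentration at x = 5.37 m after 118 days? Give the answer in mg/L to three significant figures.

17.3 mg/L

Retardation factor R = 1 + ρ_b·K_d/n = 1 + 1.97 × 4.3/0.42 = 21.17.
Sorption retards both mechanisms: v_R = v/R = 0.03514 m/day, D_R = D/R = 0.002352 m²/day.
v_R·t = 0.03514 × 118 = 4.14652 m; 2√(D_R t) = 1.054 m; argument = (5.37 − 4.14652)/1.054 = 1.161.
C = C₀ × ½·erfc(1.161) = 344 × 0.05031 = 17.3 mg/L.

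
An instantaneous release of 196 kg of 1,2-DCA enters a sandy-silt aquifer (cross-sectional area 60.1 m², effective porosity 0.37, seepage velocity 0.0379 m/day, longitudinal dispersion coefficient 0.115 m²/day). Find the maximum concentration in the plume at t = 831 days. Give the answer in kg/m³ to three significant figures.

0.254 kg/m³

The peak of an instantaneous 1D plume sits at x = vt; there the Gaussian factor is 1 and C_max = M/(n_e·A·√(4πDt)), where n_e·A is the pore area the mass is dissolved in.
√(4πDt) = √(4π × 0.115 × 831) = 34.65 m, so C_max = 196/(0.37 × 60.1 × 34.65) = 0.254 kg/m³.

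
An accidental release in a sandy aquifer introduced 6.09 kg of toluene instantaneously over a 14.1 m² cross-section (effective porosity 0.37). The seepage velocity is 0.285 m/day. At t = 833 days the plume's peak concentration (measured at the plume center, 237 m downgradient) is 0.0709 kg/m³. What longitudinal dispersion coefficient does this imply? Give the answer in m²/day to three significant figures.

At the plume center C_max = M/(n_e·A·√(4πDt)), so D = M²/(4πt·(n_e·A·C_max)²).
n_e·A·C_max = 0.37 × 14.1 × 0.0709 = 0.3699 kg/m.
D = 6.09²/(4π × 833 × 0.3699²) = 0.0259 m²/day.

0.0259 m²/day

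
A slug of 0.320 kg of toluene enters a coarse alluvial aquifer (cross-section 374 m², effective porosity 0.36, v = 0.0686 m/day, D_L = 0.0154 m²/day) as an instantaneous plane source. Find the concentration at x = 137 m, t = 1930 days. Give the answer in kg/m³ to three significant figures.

For an instantaneous plane source, C(x,t) = M/(n_e·A·√(4πDt)) · exp(−(x−vt)²/(4Dt)), with n_e·A the pore (flow) area.
Plume center vt = 0.0686 × 1930 = 132.398 m, so the well at 137 m is 4.602 m downgradient of the peak.
√(4πDt) = 19.33 m, giving peak height M/(n_e·A·√(4πDt)) = 0.320/(0.36 × 374 × 19.33) = 0.0001230 kg/m³.
(x−vt)²/(4Dt) = (4.602)²/(4 × 0.0154 × 1930) = 0.1781; exp(−0.1781) = 0.8369.
C = 0.0001230 × 0.8369 = 0.000103 kg/m³.

0.000103 kg/m³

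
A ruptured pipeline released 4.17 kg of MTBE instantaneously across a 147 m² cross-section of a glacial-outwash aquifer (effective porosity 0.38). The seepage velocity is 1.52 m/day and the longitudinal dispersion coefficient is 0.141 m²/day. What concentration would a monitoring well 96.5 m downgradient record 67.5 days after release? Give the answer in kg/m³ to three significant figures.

For an instantaneous plane source, C(x,t) = M/(n_e·A·√(4πDt)) · exp(−(x−vt)²/(4Dt)), with n_e·A the pore (flow) area.
Plume center vt = 1.52 × 67.5 = 102.6 m, so the well at 96.5 m is 6.1 m upgradient of the peak.
√(4πDt) = 10.94 m, giving peak height M/(n_e·A·√(4πDt)) = 4.17/(0.38 × 147 × 10.94) = 0.006824 kg/m³.
(x−vt)²/(4Dt) = (-6.1)²/(4 × 0.141 × 67.5) = 0.9774; exp(−0.9774) = 0.3763.
C = 0.006824 × 0.3763 = 0.00257 kg/m³.

0.00257 kg/m³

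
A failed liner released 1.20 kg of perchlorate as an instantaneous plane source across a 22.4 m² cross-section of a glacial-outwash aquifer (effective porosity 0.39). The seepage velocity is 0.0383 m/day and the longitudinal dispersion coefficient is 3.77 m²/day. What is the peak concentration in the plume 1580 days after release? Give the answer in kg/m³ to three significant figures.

The peak of an instantaneous 1D plume sits at x = vt; there the Gaussian factor is 1 and C_max = M/(n_e·A·√(4πDt)), where n_e·A is the pore area the mass is dissolved in.
√(4πDt) = √(4π × 3.77 × 1580) = 273.6 m, so C_max = 1.20/(0.39 × 22.4 × 273.6) = 0.000502 kg/m³.

0.000502 kg/m³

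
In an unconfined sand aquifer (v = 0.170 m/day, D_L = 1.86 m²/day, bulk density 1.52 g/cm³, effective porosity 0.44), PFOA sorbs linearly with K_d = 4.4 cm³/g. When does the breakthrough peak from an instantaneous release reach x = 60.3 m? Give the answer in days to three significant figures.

4800 days

Retardation factor R = 1 + ρ_b·K_d/n = 1 + 1.52 × 4.4/0.44 = 16.20.
Sorption retards both mechanisms: v_R = v/R = 0.01049 m/day, D_R = D/R = 0.1148 m²/day.
Peak time from v_R²t² + 2D_R t − x² = 0: t = (√(D_R² + v_R²x²) − D_R)/v_R².
√(D_R² + v_R²x²) = √(0.1148² + 0.01049² × 60.3²) = 0.6429; v_R² = 0.0001100.
t = (0.6429 − 0.1148)/0.0001100 = 4800 days.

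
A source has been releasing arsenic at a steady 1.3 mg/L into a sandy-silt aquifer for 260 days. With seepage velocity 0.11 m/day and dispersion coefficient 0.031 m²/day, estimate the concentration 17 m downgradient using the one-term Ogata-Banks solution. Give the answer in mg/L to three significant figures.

For a continuous step input, C/C₀ ≈ ½·erfc((x−vt)/(2√(Dt))).
vt = 0.11 × 260 = 28.6 m and 2√(Dt) = 2√(0.031 × 260) = 5.678 m.
Argument (x−vt)/(2√(Dt)) = (17 − 28.6)/5.678 = -2.043; ½·erfc(-2.043) = 0.9981.
C = 1.3 × 0.9981 = 1.30 mg/L.

1.30 mg/L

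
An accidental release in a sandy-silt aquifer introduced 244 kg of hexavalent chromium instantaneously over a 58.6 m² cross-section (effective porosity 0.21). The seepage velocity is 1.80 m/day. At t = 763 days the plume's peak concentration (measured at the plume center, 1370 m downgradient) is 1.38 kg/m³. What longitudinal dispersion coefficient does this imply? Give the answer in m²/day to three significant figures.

0.0215 m²/day

At the plume center C_max = M/(n_e·A·√(4πDt)), so D = M²/(4πt·(n_e·A·C_max)²).
n_e·A·C_max = 0.21 × 58.6 × 1.38 = 16.98 kg/m.
D = 244²/(4π × 763 × 16.98²) = 0.0215 m²/day.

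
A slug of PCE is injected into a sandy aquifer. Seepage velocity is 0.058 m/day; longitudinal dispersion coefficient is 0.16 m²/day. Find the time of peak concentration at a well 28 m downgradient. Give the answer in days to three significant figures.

438 days

For the 1D instantaneous-source solution, setting ∂C/∂t = 0 at fixed x gives v²t² + 2Dt − x² = 0, so t = (√(D² + v²x²) − D)/v².
√(D² + v²x²) = √(0.16² + 0.058² × 28²) = 1.632; v² = 0.003364.
t = (1.632 − 0.16)/0.003364 = 438 days (vs. the pure-advection estimate x/v = 483 d).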